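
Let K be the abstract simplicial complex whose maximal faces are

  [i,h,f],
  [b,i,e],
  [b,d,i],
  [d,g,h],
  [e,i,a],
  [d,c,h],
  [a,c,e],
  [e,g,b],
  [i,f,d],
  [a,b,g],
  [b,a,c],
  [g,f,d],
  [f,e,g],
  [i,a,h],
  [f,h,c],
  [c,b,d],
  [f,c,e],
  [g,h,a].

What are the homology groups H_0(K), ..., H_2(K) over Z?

H_0 = Z,  H_1 = Z ⊕ Z/2Z,  H_2 = 0.

Take the total order a < b < c < d < e < f < g < h < i on the vertex set. Then K (dimension 2) consists of the simplices:

  0-simplices (9): a, b, c, d, e, f, g, h, i
  1-simplices (27): ab, ac, ae, ag, ah, ai, bc, bd, be, bg, bi, cd, ce, cf, ch, df, dg, dh, di, ef, eg, ei, fg, fh, fi, gh, hi
  2-simplices (18): abc, abg, ace, aei, agh, ahi, bcd, bdi, beg, bei, cdh, cef, cfh, dfg, dfi, dgh, efg, fhi

Hence C_0 ≅ Z^9, C_1 ≅ Z^27, C_2 ≅ Z^18.

∂_1: C_1 → C_0 sends each edge [p,q] (with p < q) to q − p. For instance
  ∂df = f − d.
As a 9×27 matrix over Z this has rank 8, with invariant factors (1,1,1,1,1,1,1,1).

∂_2: C_2 → C_1 maps a triangle to the signed sum of its edges. For instance
  ∂fhi = hi − fi + fh,
  ∂bdi = di − bi + bd.
This gives a 27×18 integer matrix of rank 18; reducing to Smith normal form yields diagonal entries (1,1,1,1,1,1,1,1,1,1,1,1,1,1,1,1,1,2).

Reading off H_k = ker ∂_k / im ∂_{k+1}:

  H_0: rank C_0 − rank ∂_1 = 9 − 8 = 1, and the invariant factors of ∂_1 are all 1, so H_0 = Z.
  H_1: rank ker ∂_1 − rank ∂_2 = (27 − 8) − 18 = 1, and ∂_2 has invariant factor 2 > 1, so H_1 = Z ⊕ Z/2Z.
  H_2: rank ker ∂_2 − rank ∂_3 = (18 − 18) − 0 = 0, and there is no ∂_3, so H_2 = 0.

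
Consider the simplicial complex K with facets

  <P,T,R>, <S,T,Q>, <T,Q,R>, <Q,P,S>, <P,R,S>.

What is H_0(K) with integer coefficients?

Fix the vertex order P < Q < R < S < T and write every simplex with vertices in increasing order. Then dim K = 2 and the simplices of K are:

  0-simplices (5): P, Q, R, S, T
  1-simplices (10): PQ, PR, PS, PT, QR, QS, QT, RS, RT, ST
  2-simplices (5): PQS, PRS, PRT, QRT, QST

so the chain groups are C_0 ≅ Z^5, C_1 ≅ Z^10, C_2 ≅ Z^5.

∂_1: C_1 → C_0 maps an edge to its endpoints' difference, ∂[p,q] = q − p.
This gives a 5×10 integer matrix of rank 4; reducing to Smith normal form yields diagonal entries (1,1,1,1).

The boundary map ∂_2: C_2 → C_1 sends each 2-simplex [p,q,r] to [q,r] − [p,r] + [p,q]. For instance
  ∂PQS = QS − PS + PQ,
  ∂PRT = RT − PT + PR.
The resulting 10×5 matrix has rank 5, and its Smith normal form has invariant factors (1,1,1,1,1).

Computing H_k = (kernel of ∂_k) / (image of ∂_{k+1}):

  H_0: rank C_0 − rank ∂_1 = 5 − 4 = 1, and the invariant factors of ∂_1 are all 1, so H_0 ≅ Z.

H_0 = Z.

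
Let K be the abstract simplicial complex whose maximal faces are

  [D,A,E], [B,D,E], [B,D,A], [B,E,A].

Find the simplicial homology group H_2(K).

We work with the vertex ordering A < B < D < E. The simplices of K, each written with vertices in increasing order, are:

  0-simplices (4): A, B, D, E
  1-simplices (6): AB, AD, AE, BD, BE, DE
  2-simplices (4): ABD, ABE, ADE, BDE

so the chain groups are C_0 ≅ Z^4, C_1 ≅ Z^6, C_2 ≅ Z^4.

Boundary ∂_1: C_1 → C_0 sends each edge [p,q] (with p < q) to q − p.
The 4×6 boundary matrix has rank 3 and Smith normal form diag(1,1,1).

∂_2: C_2 → C_1 acts by ∂[p,q,r] = [q,r] − [p,r] + [p,q]. For instance
  ∂BDE = DE − BE + BD,
  ∂ABE = BE − AE + AB.
As a 6×4 matrix over Z this has rank 3, with invariant factors (1,1,1).

Reading off H_k = ker ∂_k / im ∂_{k+1}:

  H_2: rank ker ∂_2 − rank ∂_3 = (4 − 3) − 0 = 1, and there is no ∂_3, so H_2 = Z.

(K is a triangulation of the 2-sphere S^2.)

H_2 ≅ Z.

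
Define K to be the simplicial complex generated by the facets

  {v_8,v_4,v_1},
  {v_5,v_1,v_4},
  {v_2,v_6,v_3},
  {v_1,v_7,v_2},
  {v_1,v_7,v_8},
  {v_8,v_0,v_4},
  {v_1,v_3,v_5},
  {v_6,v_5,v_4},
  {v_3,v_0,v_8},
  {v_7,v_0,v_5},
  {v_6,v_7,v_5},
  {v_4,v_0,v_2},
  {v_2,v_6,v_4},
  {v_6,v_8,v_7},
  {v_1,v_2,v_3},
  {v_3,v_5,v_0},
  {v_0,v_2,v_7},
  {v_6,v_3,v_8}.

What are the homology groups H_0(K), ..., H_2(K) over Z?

H_0 = Z,  H_1 = Z^2,  H_2 = Z.

Order the vertices as v_0 < v_1 < v_2 < v_3 < v_4 < v_5 < v_6 < v_7 < v_8. Listing each simplex with vertices in this order, K has dimension 2 with simplices:

  0-simplices (9): [v_0], [v_1], [v_2], [v_3], [v_4], [v_5], [v_6], [v_7], [v_8]
  1-simplices (27): (27 of them)
  2-simplices (18): (18 of them)

giving chain groups C_0 ≅ Z^9, C_1 ≅ Z^27, C_2 ≅ Z^18.

∂_1: C_1 → C_0 maps an edge to its endpoints' difference, ∂[p,q] = q − p.
This gives a 9×27 integer matrix of rank 8; reducing to Smith normal form yields diagonal entries (1,1,1,1,1,1,1,1).

The boundary map ∂_2: C_2 → C_1 maps a triangle to the signed sum of its edges. For instance
  ∂[v_1,v_2,v_7] = [v_2,v_7] − [v_1,v_7] + [v_1,v_2],
  ∂[v_5,v_6,v_7] = [v_6,v_7] − [v_5,v_7] + [v_5,v_6].
The 27×18 boundary matrix has rank 17 and Smith normal form diag(1,1,1,1,1,1,1,1,1,1,1,1,1,1,1,1,1).

Now H_k = ker ∂_k / im ∂_{k+1}, so:

  H_0: rank C_0 − rank ∂_1 = 9 − 8 = 1, and the invariant factors of ∂_1 are all 1, so H_0 = Z.
  H_1: rank ker ∂_1 − rank ∂_2 = (27 − 8) − 17 = 2, and the invariant factors of ∂_2 are all 1, so H_1 = Z^2.
  H_2: rank ker ∂_2 − rank ∂_3 = (18 − 17) − 0 = 1, and there is no ∂_3, so H_2 = Z.

(K is a triangulation of the torus T^2.)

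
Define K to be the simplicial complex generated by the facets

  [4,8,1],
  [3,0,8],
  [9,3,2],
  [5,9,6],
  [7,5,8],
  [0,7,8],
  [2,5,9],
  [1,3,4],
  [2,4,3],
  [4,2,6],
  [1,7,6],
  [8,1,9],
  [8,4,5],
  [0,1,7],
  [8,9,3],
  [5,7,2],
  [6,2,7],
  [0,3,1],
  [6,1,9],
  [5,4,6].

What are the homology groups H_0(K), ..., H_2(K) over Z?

Fix the vertex order 0 < 1 < 2 < 3 < 4 < 5 < 6 < 7 < 8 < 9 and write every simplex with vertices in increasing order. Then dim K = 2 and the simplices of K are:

  0-simplices (10): [0], [1], [2], [3], [4], [5], [6], [7], [8], [9]
  1-simplices (30): (30 of them)
  2-simplices (20): (20 of them)

Hence C_0 ≅ Z^10, C_1 ≅ Z^30, C_2 ≅ Z^20.

Boundary ∂_1: C_1 → C_0 sends each edge [p,q] (with p < q) to q − p. For instance
  ∂[3,8] = [8] − [3].
As a 10×30 matrix over Z this has rank 9, with invariant factors (1,1,1,1,1,1,1,1,1).

The boundary map ∂_2: C_2 → C_1 maps a triangle to the signed sum of its edges. For instance
  ∂[0,7,8] = [7,8] − [0,8] + [0,7],
  ∂[5,6,9] = [6,9] − [5,9] + [5,6].
This gives a 30×20 integer matrix of rank 20; reducing to Smith normal form yields diagonal entries (1,1,1,1,1,1,1,1,1,1,1,1,1,1,1,1,1,1,1,2).

From H_k ≅ ker(∂_k) / im(∂_{k+1}) we obtain:

  H_0: rank C_0 − rank ∂_1 = 10 − 9 = 1, and the invariant factors of ∂_1 are all 1, so H_0 ≅ Z.
  H_1: rank ker ∂_1 − rank ∂_2 = (30 − 9) − 20 = 1, and ∂_2 has invariant factor 2 > 1, so H_1 ≅ Z ⊕ Z/2Z.
  H_2: rank ker ∂_2 − rank ∂_3 = (20 − 20) − 0 = 0, and there is no ∂_3, so H_2 ≅ 0.

(K is a triangulation of the Klein bottle.)

H_0 ≅ Z,  H_1 ≅ Z ⊕ Z/2Z,  H_2 = 0.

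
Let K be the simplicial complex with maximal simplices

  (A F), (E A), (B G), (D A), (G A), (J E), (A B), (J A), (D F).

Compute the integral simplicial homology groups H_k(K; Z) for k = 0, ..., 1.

K has 7 vertices, 9 edges.
rank ∂_0 = 0, rank ∂_1 = 6 ⇒ b_0 = 7 − 0 − 6 = 1; all invariant factors of ∂_1 are 1 so no torsion. So H_0 = Z.
rank ∂_1 = 6, rank ∂_2 = 0 ⇒ b_1 = 9 − 6 − 0 = 3. So H_1 = Z^3.

H_0 = Z,  H_1 = Z^3.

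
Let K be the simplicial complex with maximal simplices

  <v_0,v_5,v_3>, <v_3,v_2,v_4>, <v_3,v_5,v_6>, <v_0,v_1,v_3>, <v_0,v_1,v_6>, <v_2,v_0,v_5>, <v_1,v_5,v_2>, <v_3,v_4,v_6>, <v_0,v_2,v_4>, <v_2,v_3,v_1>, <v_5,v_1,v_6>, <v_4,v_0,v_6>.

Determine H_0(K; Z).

We work with the vertex ordering v_0 < v_1 < v_2 < v_3 < v_4 < v_5 < v_6. The simplices of K, each written with vertices in increasing order, are:

  0-simplices (7): [v_0], [v_1], [v_2], [v_3], [v_4], [v_5], [v_6]
  1-simplices (18): (18 of them)
  2-simplices (12): (12 of them)

Hence C_0 ≅ Z^7, C_1 ≅ Z^18, C_2 ≅ Z^12.

∂_1: C_1 → C_0 sends each edge [p,q] (with p < q) to q − p.
This gives a 7×18 integer matrix of rank 6; reducing to Smith normal form yields diagonal entries (1,1,1,1,1,1).

Boundary ∂_2: C_2 → C_1 acts by ∂[p,q,r] = [q,r] − [p,r] + [p,q]. For instance
  ∂[v_2,v_3,v_4] = [v_3,v_4] − [v_2,v_4] + [v_2,v_3],
  ∂[v_1,v_2,v_3] = [v_2,v_3] − [v_1,v_3] + [v_1,v_2].
As a 18×12 matrix over Z this has rank 12, with invariant factors (1,1,1,1,1,1,1,1,1,1,1,2).

Computing H_k = (kernel of ∂_k) / (image of ∂_{k+1}):

  H_0: rank C_0 − rank ∂_1 = 7 − 6 = 1, and the invariant factors of ∂_1 are all 1, so H_0 = Z.

(K is a triangulation of the real projective plane RP^2.)

H_0 ≅ Z.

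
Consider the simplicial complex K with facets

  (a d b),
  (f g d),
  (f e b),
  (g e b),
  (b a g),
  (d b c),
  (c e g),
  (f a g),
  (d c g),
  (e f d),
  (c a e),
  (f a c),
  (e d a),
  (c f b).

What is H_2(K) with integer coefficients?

K has 7 vertices, 21 edges, 14 triangles.
rank ∂_2 = 13, rank ∂_3 = 0 ⇒ b_2 = 14 − 13 − 0 = 1. So H_2 = Z.

H_2 = Z.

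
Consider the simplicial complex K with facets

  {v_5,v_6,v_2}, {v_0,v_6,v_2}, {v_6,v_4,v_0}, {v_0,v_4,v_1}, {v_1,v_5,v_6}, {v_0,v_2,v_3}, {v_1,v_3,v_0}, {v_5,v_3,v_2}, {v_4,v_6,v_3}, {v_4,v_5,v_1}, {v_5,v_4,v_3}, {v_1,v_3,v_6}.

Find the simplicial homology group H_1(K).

H_1 ≅ Z/2.

Fix the vertex order v_0 < v_1 < v_2 < v_3 < v_4 < v_5 < v_6 and write every simplex with vertices in increasing order. Then dim K = 2 and the simplices of K are:

  0-simplices (7): [v_0], [v_1], [v_2], [v_3], [v_4], [v_5], [v_6]
  1-simplices (18): (18 of them)
  2-simplices (12): (12 of them)

so the chain groups are C_0 ≅ Z^7, C_1 ≅ Z^18, C_2 ≅ Z^12.

∂_1: C_1 → C_0 is given by ∂[p,q] = [q] − [p]. For instance
  ∂[v_1,v_4] = [v_4] − [v_1].
As a 7×18 matrix over Z this has rank 6, with invariant factors (1,1,1,1,1,1).

The boundary map ∂_2: C_2 → C_1 sends each 2-simplex [p,q,r] to [q,r] − [p,r] + [p,q]. For instance
  ∂[v_1,v_3,v_6] = [v_3,v_6] − [v_1,v_6] + [v_1,v_3],
  ∂[v_0,v_1,v_3] = [v_1,v_3] − [v_0,v_3] + [v_0,v_1].
The 18×12 boundary matrix has rank 12 and Smith normal form diag(1,1,1,1,1,1,1,1,1,1,1,2).

From H_k ≅ ker(∂_k) / im(∂_{k+1}) we obtain:

  H_1: rank ker ∂_1 − rank ∂_2 = (18 − 6) − 12 = 0, and ∂_2 has invariant factor 2 > 1, so H_1 = Z/2.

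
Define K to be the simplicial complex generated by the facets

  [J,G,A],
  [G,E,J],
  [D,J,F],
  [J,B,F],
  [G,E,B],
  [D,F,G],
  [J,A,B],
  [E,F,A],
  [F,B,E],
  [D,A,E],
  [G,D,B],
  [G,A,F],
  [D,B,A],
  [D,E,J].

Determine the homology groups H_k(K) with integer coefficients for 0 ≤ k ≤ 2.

Order the vertices as A < B < D < E < F < G < J. Listing each simplex with vertices in this order, K has dimension 2 with simplices:

  0-simplices (7): A, B, D, E, F, G, J
  1-simplices (21): AB, AD, AE, AF, AG, AJ, BD, BE, BF, BG, BJ, DE, DF, DG, DJ, EF, EG, EJ, FG, FJ, GJ
  2-simplices (14): ABD, ABJ, ADE, AEF, AFG, AGJ, BDG, BEF, BEG, BFJ, DEJ, DFG, DFJ, EGJ

Hence C_0 ≅ Z^7, C_1 ≅ Z^21, C_2 ≅ Z^14.

∂_1: C_1 → C_0 is given by ∂[p,q] = [q] − [p]. For instance
  ∂AB = B − A.
The 7×21 boundary matrix has rank 6 and Smith normal form diag(1,1,1,1,1,1).

Boundary ∂_2: C_2 → C_1 sends each 2-simplex [p,q,r] to [q,r] − [p,r] + [p,q]. For instance
  ∂DEJ = EJ − DJ + DE,
  ∂AEF = EF − AF + AE.
As a 21×14 matrix over Z this has rank 13, with invariant factors (1,1,1,1,1,1,1,1,1,1,1,1,1).

Computing H_k = (kernel of ∂_k) / (image of ∂_{k+1}):

  H_0: rank C_0 − rank ∂_1 = 7 − 6 = 1, and the invariant factors of ∂_1 are all 1, so H_0 = Z.
  H_1: rank ker ∂_1 − rank ∂_2 = (21 − 6) − 13 = 2, and the invariant factors of ∂_2 are all 1, so H_1 = Z^2.
  H_2: rank ker ∂_2 − rank ∂_3 = (14 − 13) − 0 = 1, and there is no ∂_3, so H_2 = Z.

As a check, the Euler characteristic is 7 − 21 + 14 = 0, which agrees with 1 − 2 + 1 = 0.
(K is a triangulation of the torus T^2.)

H_0 = Z,  H_1 = Z^2,  H_2 = Z.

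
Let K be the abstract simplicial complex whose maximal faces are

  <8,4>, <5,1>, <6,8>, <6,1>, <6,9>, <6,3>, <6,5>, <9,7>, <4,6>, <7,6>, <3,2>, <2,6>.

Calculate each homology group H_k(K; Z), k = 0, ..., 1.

H_0 ≅ Z,  H_1 ≅ Z^4.

We work with the vertex ordering 1 < 2 < 3 < 4 < 5 < 6 < 7 < 8 < 9. The simplices of K, each written with vertices in increasing order, are:

  0-simplices (9): [1], [2], [3], [4], [5], [6], [7], [8], [9]
  1-simplices (12): [1,5], [1,6], [2,3], [2,6], [3,6], [4,6], [4,8], [5,6], [6,7], [6,8], [6,9], [7,9]

giving chain groups C_0 ≅ Z^9, C_1 ≅ Z^12.

The boundary map ∂_1: C_1 → C_0 maps an edge to its endpoints' difference, ∂[p,q] = q − p.
As a 9×12 matrix over Z this has rank 8, with invariant factors (1,1,1,1,1,1,1,1).

Now H_k = ker ∂_k / im ∂_{k+1}, so:

  H_0: rank C_0 − rank ∂_1 = 9 − 8 = 1, and the invariant factors of ∂_1 are all 1, so H_0 ≅ Z.
  H_1: rank ker ∂_1 − rank ∂_2 = (12 − 8) − 0 = 4, and there is no ∂_2, so H_1 ≅ Z^4.

As a check, the Euler characteristic is 9 − 12 = -3, which agrees with 1 − 4 = -3.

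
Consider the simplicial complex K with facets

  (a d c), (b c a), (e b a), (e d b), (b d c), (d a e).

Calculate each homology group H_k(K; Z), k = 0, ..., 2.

K has 5 vertices, 9 edges, 6 triangles.
rank ∂_0 = 0, rank ∂_1 = 4 ⇒ b_0 = 5 − 0 − 4 = 1; all invariant factors of ∂_1 are 1 so no torsion. So H_0 = Z.
rank ∂_1 = 4, rank ∂_2 = 5 ⇒ b_1 = 9 − 4 − 5 = 0; all invariant factors of ∂_2 are 1 so no torsion. So H_1 = 0.
rank ∂_2 = 5, rank ∂_3 = 0 ⇒ b_2 = 6 − 5 − 0 = 1. So H_2 = Z.

H_0 = Z,  H_1 = 0,  H_2 = Z.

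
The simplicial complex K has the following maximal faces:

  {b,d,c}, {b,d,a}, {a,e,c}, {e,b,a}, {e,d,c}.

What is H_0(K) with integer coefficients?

H_0 = Z.

Take the total order a < b < c < d < e on the vertex set. Then K (dimension 2) consists of the simplices:

  0-simplices (5): a, b, c, d, e
  1-simplices (10): ab, ac, ad, ae, bc, bd, be, cd, ce, de
  2-simplices (5): abd, abe, ace, bcd, cde

so the chain groups are C_0 ≅ Z^5, C_1 ≅ Z^10, C_2 ≅ Z^5.

Boundary ∂_1: C_1 → C_0 maps an edge to its endpoints' difference, ∂[p,q] = q − p. For instance
  ∂ac = c − a.
As a 5×10 matrix over Z this has rank 4, with invariant factors (1,1,1,1).

Boundary ∂_2: C_2 → C_1 maps a triangle to the signed sum of its edges. For instance
  ∂bcd = cd − bd + bc,
  ∂cde = de − ce + cd.
The resulting 10×5 matrix has rank 5, and its Smith normal form has invariant factors (1,1,1,1,1).

Reading off H_k = ker ∂_k / im ∂_{k+1}:

  H_0: rank C_0 − rank ∂_1 = 5 − 4 = 1, and the invariant factors of ∂_1 are all 1, so H_0 = Z.

(K is a triangulation of the Möbius band.)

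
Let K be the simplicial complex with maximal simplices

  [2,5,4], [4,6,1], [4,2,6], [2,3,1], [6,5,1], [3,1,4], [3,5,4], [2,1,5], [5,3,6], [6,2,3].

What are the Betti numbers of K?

Order the vertices as 1 < 2 < 3 < 4 < 5 < 6. Listing each simplex with vertices in this order, K has dimension 2 with simplices:

  0-simplices (6): [1], [2], [3], [4], [5], [6]
  1-simplices (15): [1,2], [1,3], [1,4], [1,5], [1,6], [2,3], [2,4], [2,5], [2,6], [3,4], [3,5], [3,6], [4,5], [4,6], [5,6]
  2-simplices (10): [1,2,3], [1,2,5], [1,3,4], [1,4,6], [1,5,6], [2,3,6], [2,4,5], [2,4,6], [3,4,5], [3,5,6]

so the chain groups are C_0 ≅ Z^6, C_1 ≅ Z^15, C_2 ≅ Z^10.

Boundary ∂_1: C_1 → C_0 is given by ∂[p,q] = [q] − [p].
The resulting 6×15 matrix has rank 5, and its Smith normal form has invariant factors (1,1,1,1,1).

Boundary ∂_2: C_2 → C_1 sends each 2-simplex [p,q,r] to [q,r] − [p,r] + [p,q]. For instance
  ∂[1,3,4] = [3,4] − [1,4] + [1,3],
  ∂[3,4,5] = [4,5] − [3,5] + [3,4].
The resulting 15×10 matrix has rank 10, and its Smith normal form has invariant factors (1,1,1,1,1,1,1,1,1,2).

Now H_k = ker ∂_k / im ∂_{k+1}, so:

  H_0: rank C_0 − rank ∂_1 = 6 − 5 = 1, and the invariant factors of ∂_1 are all 1, so H_0 ≅ Z.
  H_1: rank ker ∂_1 − rank ∂_2 = (15 − 5) − 10 = 0, and ∂_2 has invariant factor 2 > 1, so H_1 ≅ Z_2.
  H_2: rank ker ∂_2 − rank ∂_3 = (10 − 10) − 0 = 0, and there is no ∂_3, so H_2 ≅ 0.

(K is a triangulation of the real projective plane RP^2.)

Hence the Betti numbers are b_0 = 1, b_1 = 0, b_2 = 0.

b_0 = 1, b_1 = 0, b_2 = 0.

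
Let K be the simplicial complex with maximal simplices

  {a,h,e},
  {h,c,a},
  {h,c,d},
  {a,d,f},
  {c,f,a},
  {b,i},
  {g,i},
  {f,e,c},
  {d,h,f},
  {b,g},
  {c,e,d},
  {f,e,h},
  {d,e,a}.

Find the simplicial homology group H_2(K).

H_2 ≅ 0.

Fix the vertex order a < b < c < d < e < f < g < h < i and write every simplex with vertices in increasing order. Then dim K = 2 and the simplices of K are:

  0-simplices (9): a, b, c, d, e, f, g, h, i
  1-simplices (18): ac, ad, ae, af, ah, bg, bi, cd, ce, cf, ch, de, df, dh, ef, eh, fh, gi
  2-simplices (10): acf, ach, ade, adf, aeh, cde, cdh, cef, dfh, efh

giving chain groups C_0 ≅ Z^9, C_1 ≅ Z^18, C_2 ≅ Z^10.

The boundary map ∂_1: C_1 → C_0 maps an edge to its endpoints' difference, ∂[p,q] = q − p. For instance
  ∂eh = h − e.
As a 9×18 matrix over Z this has rank 7, with invariant factors (1,1,1,1,1,1,1).

Boundary ∂_2: C_2 → C_1 acts by ∂[p,q,r] = [q,r] − [p,r] + [p,q]. For instance
  ∂ach = ch − ah + ac,
  ∂adf = df − af + ad.
The 18×10 boundary matrix has rank 10 and Smith normal form diag(1,1,1,1,1,1,1,1,1,2).

Computing H_k = (kernel of ∂_k) / (image of ∂_{k+1}):

  H_2: rank ker ∂_2 − rank ∂_3 = (10 − 10) − 0 = 0, and there is no ∂_3, so H_2 ≅ 0.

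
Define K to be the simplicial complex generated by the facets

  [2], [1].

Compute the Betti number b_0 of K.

b_0 = 2.

Fix the vertex order 1 < 2 and write every simplex with vertices in increasing order. Then dim K = 0 and the simplices of K are:

  0-simplices (2): [1], [2]

Hence C_0 ≅ Z^2.

Reading off H_k = ker ∂_k / im ∂_{k+1}:

  H_0: rank C_0 − rank ∂_1 = 2 − 0 = 2, and there is no ∂_1, so H_0 = Z^2.

Hence the Betti numbers are b_0 = 2.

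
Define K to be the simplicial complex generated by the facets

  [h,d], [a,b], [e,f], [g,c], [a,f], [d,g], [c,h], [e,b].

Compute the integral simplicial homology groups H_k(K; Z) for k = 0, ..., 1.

H_0 = Z^2,  H_1 = Z^2.

Order the vertices as a < b < c < d < e < f < g < h. Listing each simplex with vertices in this order, K has dimension 1 with simplices:

  0-simplices (8): a, b, c, d, e, f, g, h
  1-simplices (8): ab, af, be, cg, ch, dg, dh, ef

Hence C_0 ≅ Z^8, C_1 ≅ Z^8.

Boundary ∂_1: C_1 → C_0 maps an edge to its endpoints' difference, ∂[p,q] = q − p. For instance
  ∂cg = g − c.
As a 8×8 matrix over Z this has rank 6, with invariant factors (1,1,1,1,1,1).

From H_k ≅ ker(∂_k) / im(∂_{k+1}) we obtain:

  H_0: rank C_0 − rank ∂_1 = 8 − 6 = 2, and the invariant factors of ∂_1 are all 1, so H_0 ≅ Z^2.
  H_1: rank ker ∂_1 − rank ∂_2 = (8 − 6) − 0 = 2, and there is no ∂_2, so H_1 ≅ Z^2.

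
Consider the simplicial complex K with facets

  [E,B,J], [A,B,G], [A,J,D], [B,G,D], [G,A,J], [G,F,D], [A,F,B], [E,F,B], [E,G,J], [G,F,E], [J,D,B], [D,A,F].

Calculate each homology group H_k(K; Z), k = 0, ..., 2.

H_0 = Z,  H_1 = Z/2,  H_2 = 0.

We work with the vertex ordering A < B < D < E < F < G < J. The simplices of K, each written with vertices in increasing order, are:

  0-simplices (7): A, B, D, E, F, G, J
  1-simplices (18): AB, AD, AF, AG, AJ, BD, BE, BF, BG, BJ, DF, DG, DJ, EF, EG, EJ, FG, GJ
  2-simplices (12): ABF, ABG, ADF, ADJ, AGJ, BDG, BDJ, BEF, BEJ, DFG, EFG, EGJ

giving chain groups C_0 ≅ Z^7, C_1 ≅ Z^18, C_2 ≅ Z^12.

Boundary ∂_1: C_1 → C_0 maps an edge to its endpoints' difference, ∂[p,q] = q − p. For instance
  ∂EG = G − E.
As a 7×18 matrix over Z this has rank 6, with invariant factors (1,1,1,1,1,1).

The boundary map ∂_2: C_2 → C_1 acts by ∂[p,q,r] = [q,r] − [p,r] + [p,q]. For instance
  ∂EGJ = GJ − EJ + EG,
  ∂EFG = FG − EG + EF.
The 18×12 boundary matrix has rank 12 and Smith normal form diag(1,1,1,1,1,1,1,1,1,1,1,2).

From H_k ≅ ker(∂_k) / im(∂_{k+1}) we obtain:

  H_0: rank C_0 − rank ∂_1 = 7 − 6 = 1, and the invariant factors of ∂_1 are all 1, so H_0 ≅ Z.
  H_1: rank ker ∂_1 − rank ∂_2 = (18 − 6) − 12 = 0, and ∂_2 has invariant factor 2 > 1, so H_1 ≅ Z/2.
  H_2: rank ker ∂_2 − rank ∂_3 = (12 − 12) − 0 = 0, and there is no ∂_3, so H_2 ≅ 0.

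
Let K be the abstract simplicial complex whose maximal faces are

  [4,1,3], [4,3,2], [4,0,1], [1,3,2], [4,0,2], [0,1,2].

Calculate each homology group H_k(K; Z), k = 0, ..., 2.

Take the total order 0 < 1 < 2 < 3 < 4 on the vertex set. Then K (dimension 2) consists of the simplices:

  0-simplices (5): [0], [1], [2], [3], [4]
  1-simplices (9): [0,1], [0,2], [0,4], [1,2], [1,3], [1,4], [2,3], [2,4], [3,4]
  2-simplices (6): [0,1,2], [0,1,4], [0,2,4], [1,2,3], [1,3,4], [2,3,4]

so the chain groups are C_0 ≅ Z^5, C_1 ≅ Z^9, C_2 ≅ Z^6.

Boundary ∂_1: C_1 → C_0 is given by ∂[p,q] = [q] − [p]. For instance
  ∂[1,4] = [4] − [1].
The resulting 5×9 matrix has rank 4, and its Smith normal form has invariant factors (1,1,1,1).

The boundary map ∂_2: C_2 → C_1 maps a triangle to the signed sum of its edges. For instance
  ∂[0,1,4] = [1,4] − [0,4] + [0,1],
  ∂[0,1,2] = [1,2] − [0,2] + [0,1].
This gives a 9×6 integer matrix of rank 5; reducing to Smith normal form yields diagonal entries (1,1,1,1,1).

Computing H_k = (kernel of ∂_k) / (image of ∂_{k+1}):

  H_0: rank C_0 − rank ∂_1 = 5 − 4 = 1, and the invariant factors of ∂_1 are all 1, so H_0 = Z.
  H_1: rank ker ∂_1 − rank ∂_2 = (9 − 4) − 5 = 0, and the invariant factors of ∂_2 are all 1, so H_1 = 0.
  H_2: rank ker ∂_2 − rank ∂_3 = (6 − 5) − 0 = 1, and there is no ∂_3, so H_2 = Z.

H_0 = Z,  H_1 = 0,  H_2 = Z.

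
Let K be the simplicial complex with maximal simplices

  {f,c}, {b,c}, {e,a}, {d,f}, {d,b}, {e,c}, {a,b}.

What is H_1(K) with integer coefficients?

We work with the vertex ordering a < b < c < d < e < f. The simplices of K, each written with vertices in increasing order, are:

  0-simplices (6): a, b, c, d, e, f
  1-simplices (7): ab, ae, bc, bd, ce, cf, df

giving chain groups C_0 ≅ Z^6, C_1 ≅ Z^7.

The boundary map ∂_1: C_1 → C_0 is given by ∂[p,q] = [q] − [p].
As a 6×7 matrix over Z this has rank 5, with invariant factors (1,1,1,1,1).

Computing H_k = (kernel of ∂_k) / (image of ∂_{k+1}):

  H_1: rank ker ∂_1 − rank ∂_2 = (7 − 5) − 0 = 2, and there is no ∂_2, so H_1 = Z^2.

H_1 ≅ Z^2.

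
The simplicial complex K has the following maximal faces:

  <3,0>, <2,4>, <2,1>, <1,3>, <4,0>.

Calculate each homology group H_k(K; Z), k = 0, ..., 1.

H_0 = Z,  H_1 = Z.

K has 5 vertices, 5 edges.
rank ∂_0 = 0, rank ∂_1 = 4 ⇒ b_0 = 5 − 0 − 4 = 1; all invariant factors of ∂_1 are 1 so no torsion. So H_0 ≅ Z.
rank ∂_1 = 4, rank ∂_2 = 0 ⇒ b_1 = 5 − 4 − 0 = 1. So H_1 ≅ Z.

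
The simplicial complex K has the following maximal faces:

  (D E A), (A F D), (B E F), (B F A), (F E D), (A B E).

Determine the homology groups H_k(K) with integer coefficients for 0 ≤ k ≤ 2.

H_0 ≅ Z,  H_1 = 0,  H_2 ≅ Z.

We work with the vertex ordering A < B < D < E < F. The simplices of K, each written with vertices in increasing order, are:

  0-simplices (5): A, B, D, E, F
  1-simplices (9): AB, AD, AE, AF, BE, BF, DE, DF, EF
  2-simplices (6): ABE, ABF, ADE, ADF, BEF, DEF

giving chain groups C_0 ≅ Z^5, C_1 ≅ Z^9, C_2 ≅ Z^6.

Boundary ∂_1: C_1 → C_0 is given by ∂[p,q] = [q] − [p]. For instance
  ∂DE = E − D.
The resulting 5×9 matrix has rank 4, and its Smith normal form has invariant factors (1,1,1,1).

Boundary ∂_2: C_2 → C_1 sends each 2-simplex [p,q,r] to [q,r] − [p,r] + [p,q]. For instance
  ∂DEF = EF − DF + DE,
  ∂ABF = BF − AF + AB.
As a 9×6 matrix over Z this has rank 5, with invariant factors (1,1,1,1,1).

Now H_k = ker ∂_k / im ∂_{k+1}, so:

  H_0: rank C_0 − rank ∂_1 = 5 − 4 = 1, and the invariant factors of ∂_1 are all 1, so H_0 ≅ Z.
  H_1: rank ker ∂_1 − rank ∂_2 = (9 − 4) − 5 = 0, and the invariant factors of ∂_2 are all 1, so H_1 ≅ 0.
  H_2: rank ker ∂_2 − rank ∂_3 = (6 − 5) − 0 = 1, and there is no ∂_3, so H_2 ≅ Z.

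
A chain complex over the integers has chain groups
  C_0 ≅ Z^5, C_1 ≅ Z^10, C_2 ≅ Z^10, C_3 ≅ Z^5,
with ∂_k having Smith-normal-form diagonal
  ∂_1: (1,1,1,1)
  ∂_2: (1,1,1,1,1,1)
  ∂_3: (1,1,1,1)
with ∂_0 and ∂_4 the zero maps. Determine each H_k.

H_0 ≅ Z,  H_1 = 0,  H_2 = 0,  H_3 ≅ Z.

H_0: b_0 = 5 − 0 − 4 = 1; torsion from ∂_1 factors > 1: none. So H_0 ≅ Z.
H_1: b_1 = 10 − 4 − 6 = 0; torsion from ∂_2 factors > 1: none. So H_1 ≅ 0.
H_2: b_2 = 10 − 6 − 4 = 0; torsion from ∂_3 factors > 1: none. So H_2 ≅ 0.
H_3: b_3 = 5 − 4 − 0 = 1; torsion from ∂_4 factors > 1: none. So H_3 ≅ Z.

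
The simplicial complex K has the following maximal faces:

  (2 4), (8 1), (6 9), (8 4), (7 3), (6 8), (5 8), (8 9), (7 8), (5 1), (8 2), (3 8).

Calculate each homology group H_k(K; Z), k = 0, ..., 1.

Order the vertices as 1 < 2 < 3 < 4 < 5 < 6 < 7 < 8 < 9. Listing each simplex with vertices in this order, K has dimension 1 with simplices:

  0-simplices (9): [1], [2], [3], [4], [5], [6], [7], [8], [9]
  1-simplices (12): [1,5], [1,8], [2,4], [2,8], [3,7], [3,8], [4,8], [5,8], [6,8], [6,9], [7,8], [8,9]

giving chain groups C_0 ≅ Z^9, C_1 ≅ Z^12.

The boundary map ∂_1: C_1 → C_0 sends each edge [p,q] (with p < q) to q − p. For instance
  ∂[6,9] = [9] − [6].
The 9×12 boundary matrix has rank 8 and Smith normal form diag(1,1,1,1,1,1,1,1).

Computing H_k = (kernel of ∂_k) / (image of ∂_{k+1}):

  H_0: rank C_0 − rank ∂_1 = 9 − 8 = 1, and the invariant factors of ∂_1 are all 1, so H_0 ≅ Z.
  H_1: rank ker ∂_1 − rank ∂_2 = (12 − 8) − 0 = 4, and there is no ∂_2, so H_1 ≅ Z^4.

As a check, the Euler characteristic is 9 − 12 = -3, which agrees with 1 − 4 = -3.
(K is a triangulation of a wedge of 4 circles.)

H_0 = Z,  H_1 = Z^4.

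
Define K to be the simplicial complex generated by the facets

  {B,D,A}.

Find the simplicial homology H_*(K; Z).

Fix the vertex order A < B < D and write every simplex with vertices in increasing order. Then dim K = 2 and the simplices of K are:

  0-simplices (3): A, B, D
  1-simplices (3): AB, AD, BD
  2-simplices (1): ABD

Hence C_0 ≅ Z^3, C_1 ≅ Z^3, C_2 ≅ Z^1.

The boundary map ∂_1: C_1 → C_0 sends each edge [p,q] (with p < q) to q − p.
This gives a 3×3 integer matrix of rank 2; reducing to Smith normal form yields diagonal entries (1,1).

∂_2: C_2 → C_1 acts by ∂[p,q,r] = [q,r] − [p,r] + [p,q]. For instance
  ∂ABD = BD − AD + AB.
The resulting 3×1 matrix has rank 1, and its Smith normal form has invariant factors (1).

Reading off H_k = ker ∂_k / im ∂_{k+1}:

  H_0: rank C_0 − rank ∂_1 = 3 − 2 = 1, and the invariant factors of ∂_1 are all 1, so H_0 ≅ Z.
  H_1: rank ker ∂_1 − rank ∂_2 = (3 − 2) − 1 = 0, and the invariant factors of ∂_2 are all 1, so H_1 ≅ 0.
  H_2: rank ker ∂_2 − rank ∂_3 = (1 − 1) − 0 = 0, and there is no ∂_3, so H_2 ≅ 0.

H_0 = Z,  H_1 = 0,  H_2 = 0.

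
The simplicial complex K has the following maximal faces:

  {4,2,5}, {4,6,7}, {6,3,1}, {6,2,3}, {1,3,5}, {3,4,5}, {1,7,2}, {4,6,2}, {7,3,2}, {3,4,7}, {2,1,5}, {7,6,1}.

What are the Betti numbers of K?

Order the vertices as 1 < 2 < 3 < 4 < 5 < 6 < 7. Listing each simplex with vertices in this order, K has dimension 2 with simplices:

  0-simplices (7): [1], [2], [3], [4], [5], [6], [7]
  1-simplices (18): [1,2], [1,3], [1,5], [1,6], [1,7], [2,3], [2,4], [2,5], [2,6], [2,7], [3,4], [3,5], [3,6], [3,7], [4,5], [4,6], [4,7], [6,7]
  2-simplices (12): [1,2,5], [1,2,7], [1,3,5], [1,3,6], [1,6,7], [2,3,6], [2,3,7], [2,4,5], [2,4,6], [3,4,5], [3,4,7], [4,6,7]

giving chain groups C_0 ≅ Z^7, C_1 ≅ Z^18, C_2 ≅ Z^12.

Boundary ∂_1: C_1 → C_0 sends each edge [p,q] (with p < q) to q − p.
The resulting 7×18 matrix has rank 6, and its Smith normal form has invariant factors (1,1,1,1,1,1).

Boundary ∂_2: C_2 → C_1 sends each 2-simplex [p,q,r] to [q,r] − [p,r] + [p,q]. For instance
  ∂[2,4,5] = [4,5] − [2,5] + [2,4],
  ∂[2,3,6] = [3,6] − [2,6] + [2,3].
The resulting 18×12 matrix has rank 12, and its Smith normal form has invariant factors (1,1,1,1,1,1,1,1,1,1,1,2).

From H_k ≅ ker(∂_k) / im(∂_{k+1}) we obtain:

  H_0: rank C_0 − rank ∂_1 = 7 − 6 = 1, and the invariant factors of ∂_1 are all 1, so H_0 ≅ Z.
  H_1: rank ker ∂_1 − rank ∂_2 = (18 − 6) − 12 = 0, and ∂_2 has invariant factor 2 > 1, so H_1 ≅ Z/2.
  H_2: rank ker ∂_2 − rank ∂_3 = (12 − 12) − 0 = 0, and there is no ∂_3, so H_2 ≅ 0.

(K is a triangulation of the real projective plane RP^2.)

Hence the Betti numbers are b_0 = 1, b_1 = 0, b_2 = 0.

b_0 = 1, b_1 = 0, b_2 = 0.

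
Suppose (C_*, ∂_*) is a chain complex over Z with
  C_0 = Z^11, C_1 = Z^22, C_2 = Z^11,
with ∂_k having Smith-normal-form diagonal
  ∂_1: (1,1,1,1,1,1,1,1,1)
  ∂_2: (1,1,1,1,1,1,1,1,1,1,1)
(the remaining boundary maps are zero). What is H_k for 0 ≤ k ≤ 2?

H_0: b_0 = 11 − 0 − 9 = 2; torsion from ∂_1 factors > 1: none. So H_0 ≅ Z^2.
H_1: b_1 = 22 − 9 − 11 = 2; torsion from ∂_2 factors > 1: none. So H_1 ≅ Z^2.
H_2: b_2 = 11 − 11 − 0 = 0; torsion from ∂_3 factors > 1: none. So H_2 ≅ 0.

H_0 ≅ Z^2,  H_1 ≅ Z^2,  H_2 = 0.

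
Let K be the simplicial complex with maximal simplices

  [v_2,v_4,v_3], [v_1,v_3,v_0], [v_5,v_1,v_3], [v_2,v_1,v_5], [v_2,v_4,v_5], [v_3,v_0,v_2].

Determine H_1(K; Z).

H_1 ≅ Z.

We work with the vertex ordering v_0 < v_1 < v_2 < v_3 < v_4 < v_5. The simplices of K, each written with vertices in increasing order, are:

  0-simplices (6): [v_0], [v_1], [v_2], [v_3], [v_4], [v_5]
  1-simplices (12): [v_0,v_1], [v_0,v_2], [v_0,v_3], [v_1,v_2], [v_1,v_3], [v_1,v_5], [v_2,v_3], [v_2,v_4], [v_2,v_5], [v_3,v_4], [v_3,v_5], [v_4,v_5]
  2-simplices (6): [v_0,v_1,v_3], [v_0,v_2,v_3], [v_1,v_2,v_5], [v_1,v_3,v_5], [v_2,v_3,v_4], [v_2,v_4,v_5]

so the chain groups are C_0 ≅ Z^6, C_1 ≅ Z^12, C_2 ≅ Z^6.

The boundary map ∂_1: C_1 → C_0 sends each edge [p,q] (with p < q) to q − p. For instance
  ∂[v_1,v_3] = [v_3] − [v_1].
As a 6×12 matrix over Z this has rank 5, with invariant factors (1,1,1,1,1).

∂_2: C_2 → C_1 maps a triangle to the signed sum of its edges. For instance
  ∂[v_0,v_2,v_3] = [v_2,v_3] − [v_0,v_3] + [v_0,v_2],
  ∂[v_1,v_2,v_5] = [v_2,v_5] − [v_1,v_5] + [v_1,v_2].
This gives a 12×6 integer matrix of rank 6; reducing to Smith normal form yields diagonal entries (1,1,1,1,1,1).

From H_k ≅ ker(∂_k) / im(∂_{k+1}) we obtain:

  H_1: rank ker ∂_1 − rank ∂_2 = (12 − 5) − 6 = 1, and the invariant factors of ∂_2 are all 1, so H_1 = Z.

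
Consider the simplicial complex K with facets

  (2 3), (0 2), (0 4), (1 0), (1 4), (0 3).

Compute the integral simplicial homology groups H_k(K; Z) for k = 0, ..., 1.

H_0 = Z,  H_1 = Z^2.

K has 5 vertices, 6 edges.
rank ∂_0 = 0, rank ∂_1 = 4 ⇒ b_0 = 5 − 0 − 4 = 1; all invariant factors of ∂_1 are 1 so no torsion. So H_0 ≅ Z.
rank ∂_1 = 4, rank ∂_2 = 0 ⇒ b_1 = 6 − 4 − 0 = 2. So H_1 ≅ Z^2.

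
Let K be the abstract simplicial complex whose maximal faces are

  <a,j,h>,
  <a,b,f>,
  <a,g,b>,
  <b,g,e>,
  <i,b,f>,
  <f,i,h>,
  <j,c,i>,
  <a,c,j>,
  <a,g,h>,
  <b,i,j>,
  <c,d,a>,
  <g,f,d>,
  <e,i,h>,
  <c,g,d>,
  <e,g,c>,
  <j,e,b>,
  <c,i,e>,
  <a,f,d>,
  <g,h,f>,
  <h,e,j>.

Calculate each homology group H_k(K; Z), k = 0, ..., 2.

H_0 ≅ Z,  H_1 ≅ Z × Z/2,  H_2 = 0.

We work with the vertex ordering a < b < c < d < e < f < g < h < i < j. The simplices of K, each written with vertices in increasing order, are:

  0-simplices (10): a, b, c, d, e, f, g, h, i, j
  1-simplices (30): ab, ac, ad, af, ag, ah, aj, be, bf, bg, bi, bj, cd, ce, cg, ci, cj, df, dg, eg, eh, ei, ej, fg, fh, fi, gh, hi, hj, ij
  2-simplices (20): abf, abg, acd, acj, adf, agh, ahj, beg, bej, bfi, bij, cdg, ceg, cei, cij, dfg, ehi, ehj, fgh, fhi

Hence C_0 ≅ Z^10, C_1 ≅ Z^30, C_2 ≅ Z^20.

Boundary ∂_1: C_1 → C_0 maps an edge to its endpoints' difference, ∂[p,q] = q − p. For instance
  ∂be = e − b.
This gives a 10×30 integer matrix of rank 9; reducing to Smith normal form yields diagonal entries (1,1,1,1,1,1,1,1,1).

The boundary map ∂_2: C_2 → C_1 maps a triangle to the signed sum of its edges. For instance
  ∂acd = cd − ad + ac,
  ∂beg = eg − bg + be.
The 30×20 boundary matrix has rank 20 and Smith normal form diag(1,1,1,1,1,1,1,1,1,1,1,1,1,1,1,1,1,1,1,2).

From H_k ≅ ker(∂_k) / im(∂_{k+1}) we obtain:

  H_0: rank C_0 − rank ∂_1 = 10 − 9 = 1, and the invariant factors of ∂_1 are all 1, so H_0 ≅ Z.
  H_1: rank ker ∂_1 − rank ∂_2 = (30 − 9) − 20 = 1, and ∂_2 has invariant factor 2 > 1, so H_1 ≅ Z × Z/2.
  H_2: rank ker ∂_2 − rank ∂_3 = (20 − 20) − 0 = 0, and there is no ∂_3, so H_2 ≅ 0.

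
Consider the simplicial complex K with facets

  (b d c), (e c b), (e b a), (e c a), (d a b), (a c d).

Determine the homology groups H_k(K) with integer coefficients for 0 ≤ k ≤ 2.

H_0 ≅ Z,  H_1 = 0,  H_2 ≅ Z.

Take the total order a < b < c < d < e on the vertex set. Then K (dimension 2) consists of the simplices:

  0-simplices (5): a, b, c, d, e
  1-simplices (9): ab, ac, ad, ae, bc, bd, be, cd, ce
  2-simplices (6): abd, abe, acd, ace, bcd, bce

Hence C_0 ≅ Z^5, C_1 ≅ Z^9, C_2 ≅ Z^6.

The boundary map ∂_1: C_1 → C_0 sends each edge [p,q] (with p < q) to q − p. For instance
  ∂ce = e − c.
As a 5×9 matrix over Z this has rank 4, with invariant factors (1,1,1,1).

The boundary map ∂_2: C_2 → C_1 maps a triangle to the signed sum of its edges. For instance
  ∂ace = ce − ae + ac,
  ∂acd = cd − ad + ac.
The 9×6 boundary matrix has rank 5 and Smith normal form diag(1,1,1,1,1).

Now H_k = ker ∂_k / im ∂_{k+1}, so:

  H_0: rank C_0 − rank ∂_1 = 5 − 4 = 1, and the invariant factors of ∂_1 are all 1, so H_0 = Z.
  H_1: rank ker ∂_1 − rank ∂_2 = (9 − 4) − 5 = 0, and the invariant factors of ∂_2 are all 1, so H_1 = 0.
  H_2: rank ker ∂_2 − rank ∂_3 = (6 − 5) − 0 = 1, and there is no ∂_3, so H_2 = Z.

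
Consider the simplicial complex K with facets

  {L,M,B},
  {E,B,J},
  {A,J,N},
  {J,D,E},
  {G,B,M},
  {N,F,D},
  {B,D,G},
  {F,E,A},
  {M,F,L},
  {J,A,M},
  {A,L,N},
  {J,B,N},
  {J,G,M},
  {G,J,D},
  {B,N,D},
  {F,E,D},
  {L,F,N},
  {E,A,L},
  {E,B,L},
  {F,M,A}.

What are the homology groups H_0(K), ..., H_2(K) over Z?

Take the total order A < B < D < E < F < G < J < L < M < N on the vertex set. Then K (dimension 2) consists of the simplices:

  0-simplices (10): A, B, D, E, F, G, J, L, M, N
  1-simplices (30): AE, AF, AJ, AL, AM, AN, BD, BE, BG, BJ, BL, BM, BN, DE, DF, DG, DJ, DN, EF, EJ, EL, FL, FM, FN, GJ, GM, JM, JN, LM, LN
  2-simplices (20): AEF, AEL, AFM, AJM, AJN, ALN, BDG, BDN, BEJ, BEL, BGM, BJN, BLM, DEF, DEJ, DFN, DGJ, FLM, FLN, GJM

giving chain groups C_0 ≅ Z^10, C_1 ≅ Z^30, C_2 ≅ Z^20.

∂_1: C_1 → C_0 sends each edge [p,q] (with p < q) to q − p. For instance
  ∂DF = F − D.
The resulting 10×30 matrix has rank 9, and its Smith normal form has invariant factors (1,1,1,1,1,1,1,1,1).

∂_2: C_2 → C_1 maps a triangle to the signed sum of its edges. For instance
  ∂AEF = EF − AF + AE,
  ∂DEJ = EJ − DJ + DE.
This gives a 30×20 integer matrix of rank 20; reducing to Smith normal form yields diagonal entries (1,1,1,1,1,1,1,1,1,1,1,1,1,1,1,1,1,1,1,2).

Computing H_k = (kernel of ∂_k) / (image of ∂_{k+1}):

  H_0: rank C_0 − rank ∂_1 = 10 − 9 = 1, and the invariant factors of ∂_1 are all 1, so H_0 = Z.
  H_1: rank ker ∂_1 − rank ∂_2 = (30 − 9) − 20 = 1, and ∂_2 has invariant factor 2 > 1, so H_1 = Z × Z/2.
  H_2: rank ker ∂_2 − rank ∂_3 = (20 − 20) − 0 = 0, and there is no ∂_3, so H_2 = 0.

As a check, the Euler characteristic is 10 − 30 + 20 = 0, which agrees with 1 − 1 + 0 = 0.
(K is a triangulation of the Klein bottle.)

H_0 ≅ Z,  H_1 ≅ Z × Z/2,  H_2 = 0.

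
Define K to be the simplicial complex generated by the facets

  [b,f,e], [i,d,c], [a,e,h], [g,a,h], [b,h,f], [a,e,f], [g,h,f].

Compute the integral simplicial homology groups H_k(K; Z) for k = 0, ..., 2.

H_0 = Z^2,  H_1 = Z,  H_2 = 0.

We work with the vertex ordering a < b < c < d < e < f < g < h < i. The simplices of K, each written with vertices in increasing order, are:

  0-simplices (9): a, b, c, d, e, f, g, h, i
  1-simplices (15): ae, af, ag, ah, be, bf, bh, cd, ci, di, ef, eh, fg, fh, gh
  2-simplices (7): aef, aeh, agh, bef, bfh, cdi, fgh

so the chain groups are C_0 ≅ Z^9, C_1 ≅ Z^15, C_2 ≅ Z^7.

The boundary map ∂_1: C_1 → C_0 sends each edge [p,q] (with p < q) to q − p. For instance
  ∂ah = h − a.
This gives a 9×15 integer matrix of rank 7; reducing to Smith normal form yields diagonal entries (1,1,1,1,1,1,1).

∂_2: C_2 → C_1 maps a triangle to the signed sum of its edges. For instance
  ∂fgh = gh − fh + fg,
  ∂bef = ef − bf + be.
This gives a 15×7 integer matrix of rank 7; reducing to Smith normal form yields diagonal entries (1,1,1,1,1,1,1).

Reading off H_k = ker ∂_k / im ∂_{k+1}:

  H_0: rank C_0 − rank ∂_1 = 9 − 7 = 2, and the invariant factors of ∂_1 are all 1, so H_0 = Z^2.
  H_1: rank ker ∂_1 − rank ∂_2 = (15 − 7) − 7 = 1, and the invariant factors of ∂_2 are all 1, so H_1 = Z.
  H_2: rank ker ∂_2 − rank ∂_3 = (7 − 7) − 0 = 0, and there is no ∂_3, so H_2 = 0.

As a check, the Euler characteristic is 9 − 15 + 7 = 1, which agrees with 2 − 1 + 0 = 1.
(K is a triangulation of the disjoint union of the cylinder S^1 x I and the 2-simplex.)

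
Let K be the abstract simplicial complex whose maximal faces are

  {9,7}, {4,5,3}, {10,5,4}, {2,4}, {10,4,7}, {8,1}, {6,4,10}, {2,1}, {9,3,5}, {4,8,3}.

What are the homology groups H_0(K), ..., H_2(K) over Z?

Take the total order 1 < 2 < 3 < 4 < 5 < 6 < 7 < 8 < 9 < 10 on the vertex set. Then K (dimension 2) consists of the simplices:

  0-simplices (10): [1], [2], [3], [4], [5], [6], [7], [8], [9], [10]
  1-simplices (17): [1,2], [1,8], [2,4], [3,4], [3,5], [3,8], [3,9], [4,5], [4,6], [4,7], [4,8], [4,10], [5,9], [5,10], [6,10], [7,9], [7,10]
  2-simplices (6): [3,4,5], [3,4,8], [3,5,9], [4,5,10], [4,6,10], [4,7,10]

giving chain groups C_0 ≅ Z^10, C_1 ≅ Z^17, C_2 ≅ Z^6.

Boundary ∂_1: C_1 → C_0 sends each edge [p,q] (with p < q) to q − p.
The resulting 10×17 matrix has rank 9, and its Smith normal form has invariant factors (1,1,1,1,1,1,1,1,1).

∂_2: C_2 → C_1 maps a triangle to the signed sum of its edges. For instance
  ∂[4,5,10] = [5,10] − [4,10] + [4,5],
  ∂[4,6,10] = [6,10] − [4,10] + [4,6].
The resulting 17×6 matrix has rank 6, and its Smith normal form has invariant factors (1,1,1,1,1,1).

From H_k ≅ ker(∂_k) / im(∂_{k+1}) we obtain:

  H_0: rank C_0 − rank ∂_1 = 10 − 9 = 1, and the invariant factors of ∂_1 are all 1, so H_0 = Z.
  H_1: rank ker ∂_1 − rank ∂_2 = (17 − 9) − 6 = 2, and the invariant factors of ∂_2 are all 1, so H_1 = Z^2.
  H_2: rank ker ∂_2 − rank ∂_3 = (6 − 6) − 0 = 0, and there is no ∂_3, so H_2 = 0.

As a check, the Euler characteristic is 10 − 17 + 6 = -1, which agrees with 1 − 2 + 0 = -1.

H_0 = Z,  H_1 = Z^2,  H_2 = 0.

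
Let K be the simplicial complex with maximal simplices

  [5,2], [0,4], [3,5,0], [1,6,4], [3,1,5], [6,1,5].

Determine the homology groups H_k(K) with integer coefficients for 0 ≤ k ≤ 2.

H_0 = Z,  H_1 = Z,  H_2 = 0.

K has 7 vertices, 11 edges, 4 triangles.
rank ∂_0 = 0, rank ∂_1 = 6 ⇒ b_0 = 7 − 0 − 6 = 1; all invariant factors of ∂_1 are 1 so no torsion. So H_0 = Z.
rank ∂_1 = 6, rank ∂_2 = 4 ⇒ b_1 = 11 − 6 − 4 = 1; all invariant factors of ∂_2 are 1 so no torsion. So H_1 = Z.
rank ∂_2 = 4, rank ∂_3 = 0 ⇒ b_2 = 4 − 4 − 0 = 0. So H_2 = 0.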